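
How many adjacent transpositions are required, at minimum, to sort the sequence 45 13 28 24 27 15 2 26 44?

Minimum adjacent swaps = number of inversions (each swap of adjacent out-of-order elements removes one inversion and no swap can remove more).
Count inversions — for each element, later elements that are smaller:
45: 13, 28, 24, 27, 15, 2, 26, 44 → 8
13: 2 → 1
28: 24, 27, 15, 2, 26 → 5
24: 15, 2 → 2
27: 15, 2, 26 → 3
15: 2 → 1
2: none → 0
26: none → 0
44: none → 0
Total inversions: 8 + 1 + 5 + 2 + 3 + 1 + 0 + 0 + 0 = 20

Swaps: 20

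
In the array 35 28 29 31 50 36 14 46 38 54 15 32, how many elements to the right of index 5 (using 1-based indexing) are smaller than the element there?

6

The element at index 5 is 50.
Elements after it: 36, 14, 46, 38, 54, 15, 32
Those smaller than 50: 36, 14, 46, 38, 15, 32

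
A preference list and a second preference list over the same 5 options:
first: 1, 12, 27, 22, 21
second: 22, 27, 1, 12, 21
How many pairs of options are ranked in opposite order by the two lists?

There are 5 pairs.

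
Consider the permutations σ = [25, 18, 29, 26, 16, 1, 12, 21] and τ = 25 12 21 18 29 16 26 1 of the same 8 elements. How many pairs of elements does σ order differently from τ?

Assign each item its position (1..8) in the first ordering, then rewrite the second ordering as that position sequence:
positions: 25→1, 18→2, 29→3, 26→4, 16→5, 1→6, 12→7, 21→8
second ordering as positions: [1, 7, 8, 2, 3, 5, 4, 6]
Discordant pairs = inversions in this position sequence.
1: 0
7: 2, 3, 5, 4, 6 → 5
8: 2, 3, 5, 4, 6 → 5
2: 0
3: 0
5: 4 → 1
4: 0
6: 0
Total: 0 + 5 + 5 + 0 + 0 + 1 + 0 + 0 = 11

Discordant pairs: 11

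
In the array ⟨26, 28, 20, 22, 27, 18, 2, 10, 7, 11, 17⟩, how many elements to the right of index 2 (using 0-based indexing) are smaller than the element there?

The element at index 2 is 20.
Elements after it: 22, 27, 18, 2, 10, 7, 11, 17
Those smaller than 20: 18, 2, 10, 7, 11, 17

6 such elements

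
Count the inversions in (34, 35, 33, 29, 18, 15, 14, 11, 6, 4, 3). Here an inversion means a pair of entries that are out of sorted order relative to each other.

Count, for each position, how many later elements it exceeds:
34: 9
35: 9
33: 8
29: 7
18: 6
15: 5
14: 4
11: 3
6: 2
4: 1
3: 0
Sum: 9 + 9 + 8 + 7 + 6 + 5 + 4 + 3 + 2 + 1 + 0 = 54

54 out-of-order pairs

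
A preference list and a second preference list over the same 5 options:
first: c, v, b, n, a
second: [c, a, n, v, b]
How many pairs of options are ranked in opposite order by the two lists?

Assign each item its position (1..5) in the first ordering, then rewrite the second ordering as that position sequence:
positions: c→1, v→2, b→3, n→4, a→5
second ordering as positions: [1, 5, 4, 2, 3]
Discordant pairs = inversions in this position sequence.
1: 0
5: 4, 2, 3 → 3
4: 2, 3 → 2
2: 0
3: 0
Total: 0 + 3 + 2 + 0 + 0 = 5

Pairs: 5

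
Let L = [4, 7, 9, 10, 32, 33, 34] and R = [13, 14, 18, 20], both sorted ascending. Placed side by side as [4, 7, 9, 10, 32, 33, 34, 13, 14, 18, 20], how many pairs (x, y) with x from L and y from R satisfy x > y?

12

Take each right-half value and tally the left-half values above it:
r = 13: 32, 33, 34 → 3
r = 14: 32, 33, 34 → 3
r = 18: 32, 33, 34 → 3
r = 20: 32, 33, 34 → 3
Cross-inversions: 3 + 3 + 3 + 3 = 12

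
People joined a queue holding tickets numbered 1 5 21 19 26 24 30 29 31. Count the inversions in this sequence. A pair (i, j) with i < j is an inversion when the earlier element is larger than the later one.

3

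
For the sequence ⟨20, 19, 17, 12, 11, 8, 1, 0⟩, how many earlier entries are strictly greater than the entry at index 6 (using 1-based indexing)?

5

The element at index 6 is 8.
Elements before it: 20, 19, 17, 12, 11
Those larger than 8: 20, 19, 17, 12, 11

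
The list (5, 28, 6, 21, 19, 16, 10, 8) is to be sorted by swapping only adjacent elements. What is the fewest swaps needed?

16 swaps

Minimum adjacent swaps = number of inversions (each swap of adjacent out-of-order elements removes one inversion and no swap can remove more).
Count inversions — for each element, later elements that are smaller:
5: none → 0
28: 6, 21, 19, 16, 10, 8 → 6
6: none → 0
21: 19, 16, 10, 8 → 4
19: 16, 10, 8 → 3
16: 10, 8 → 2
10: 8 → 1
8: none → 0
Total inversions: 0 + 6 + 0 + 4 + 3 + 2 + 1 + 0 = 16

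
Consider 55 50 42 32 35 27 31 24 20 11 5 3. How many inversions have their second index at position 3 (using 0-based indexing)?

The element at index 3 is 32.
Elements before it: 55, 50, 42
Those larger than 32: 55, 50, 42

3 such elements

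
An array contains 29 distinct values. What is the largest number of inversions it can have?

406

A reversed (strictly descending) arrangement makes every pair an inversion, giving C(29, 2) inversions.
C(29, 2) = 29·28/2 = 406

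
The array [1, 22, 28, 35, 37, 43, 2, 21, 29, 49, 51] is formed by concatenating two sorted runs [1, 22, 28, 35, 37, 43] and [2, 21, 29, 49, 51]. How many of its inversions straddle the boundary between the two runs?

13 cross-inversions

Take each right-half value and tally the left-half values above it:
r = 2: 22, 28, 35, 37, 43 → 5
r = 21: 22, 28, 35, 37, 43 → 5
r = 29: 35, 37, 43 → 3
r = 49: none → 0
r = 51: none → 0
Cross-inversions: 5 + 5 + 3 + 0 + 0 = 13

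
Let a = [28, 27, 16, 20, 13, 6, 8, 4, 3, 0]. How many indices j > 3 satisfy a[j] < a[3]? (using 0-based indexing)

The element at index 3 is 20.
Elements after it: 13, 6, 8, 4, 3, 0
Those smaller than 20: 13, 6, 8, 4, 3, 0

6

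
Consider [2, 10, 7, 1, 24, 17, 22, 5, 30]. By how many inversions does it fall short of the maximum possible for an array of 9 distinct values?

Maximum inversions for 9 distinct elements is C(9, 2) = 9·8/2 = 36.
Current inversions — for each element, count later smaller elements:
2: 1
10: 3
7: 2
1: 0
24: 3
17: 1
22: 1
5: 0
30: 0
Current total: 1 + 3 + 2 + 0 + 3 + 1 + 1 + 0 + 0 = 11
Shortfall: 36 − 11 = 25

25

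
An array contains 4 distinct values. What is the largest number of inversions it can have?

6

A reversed (strictly descending) arrangement makes every pair an inversion, giving C(4, 2) inversions.
C(4, 2) = 4·3/2 = 6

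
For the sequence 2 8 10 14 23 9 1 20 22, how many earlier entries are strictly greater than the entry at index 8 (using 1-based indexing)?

The element at index 8 is 20.
Elements before it: 2, 8, 10, 14, 23, 9, 1
Those larger than 20: 23

1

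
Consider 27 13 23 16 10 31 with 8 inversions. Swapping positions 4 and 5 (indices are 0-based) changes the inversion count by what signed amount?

+1

Positions 4 and 5 hold 10 and 31; after swapping, the array is [27, 13, 23, 16, 31, 10].
Count, for each position, how many later elements it exceeds:
27: 4
13: 1
23: 2
16: 1
31: 1
10: 0
Sum: 4 + 1 + 2 + 1 + 1 + 0 = 9
Change: 9 − 8 = +1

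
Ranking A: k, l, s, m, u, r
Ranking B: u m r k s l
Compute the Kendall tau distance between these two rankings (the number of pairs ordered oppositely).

11 discordant pairs

Assign each item its position (1..6) in the first ordering, then rewrite the second ordering as that position sequence:
positions: k→1, l→2, s→3, m→4, u→5, r→6
second ordering as positions: [5, 4, 6, 1, 3, 2]
Discordant pairs = inversions in this position sequence.
5: 4, 1, 3, 2 → 4
4: 1, 3, 2 → 3
6: 1, 3, 2 → 3
1: 0
3: 2 → 1
2: 0
Total: 4 + 3 + 3 + 0 + 1 + 0 = 11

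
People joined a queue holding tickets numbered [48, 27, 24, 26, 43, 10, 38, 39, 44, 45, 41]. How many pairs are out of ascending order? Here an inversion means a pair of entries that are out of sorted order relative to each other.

Sweep left to right; for each value list the smaller values that follow it:
48 → 27, 24, 26, 43, 10, 38, 39, 44, 45, 41 → 10
27 → 24, 26, 10 → 3
24 → 10 → 1
26 → 10 → 1
43 → 10, 38, 39, 41 → 4
10 → none → 0
38 → none → 0
39 → none → 0
44 → 41 → 1
45 → 41 → 1
41 → none → 0
Sum: 10 + 3 + 1 + 1 + 4 + 0 + 0 + 0 + 1 + 1 + 0 = 21

21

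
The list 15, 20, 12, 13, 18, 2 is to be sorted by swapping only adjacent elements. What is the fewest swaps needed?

10

The minimum number of adjacent swaps to sort an array equals its inversion count, since every such swap removes exactly one inversion.
Count inversions — for each element, later elements that are smaller:
15: 12, 13, 2 → 3
20: 12, 13, 18, 2 → 4
12: 2 → 1
13: 2 → 1
18: 2 → 1
2: none → 0
Total inversions: 3 + 4 + 1 + 1 + 1 + 0 = 10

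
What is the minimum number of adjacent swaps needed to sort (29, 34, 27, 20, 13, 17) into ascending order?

13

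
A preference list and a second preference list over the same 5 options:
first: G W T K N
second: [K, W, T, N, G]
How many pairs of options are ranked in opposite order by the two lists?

Pairs: 6

Assign each item its position (1..5) in the first ordering, then rewrite the second ordering as that position sequence:
positions: G→1, W→2, T→3, K→4, N→5
second ordering as positions: [4, 2, 3, 5, 1]
Discordant pairs = inversions in this position sequence.
4: 2, 3, 1 → 3
2: 1 → 1
3: 1 → 1
5: 1 → 1
1: 0
Total: 3 + 1 + 1 + 1 + 0 = 6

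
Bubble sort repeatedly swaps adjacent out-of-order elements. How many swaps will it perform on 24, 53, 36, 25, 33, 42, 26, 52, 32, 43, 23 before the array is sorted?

Minimum adjacent swaps = number of inversions (each swap of adjacent out-of-order elements removes one inversion and no swap can remove more).
Count inversions — for each element, later elements that are smaller:
24: 23 → 1
53: 36, 25, 33, 42, 26, 52, 32, 43, 23 → 9
36: 25, 33, 26, 32, 23 → 5
25: 23 → 1
33: 26, 32, 23 → 3
42: 26, 32, 23 → 3
26: 23 → 1
52: 32, 43, 23 → 3
32: 23 → 1
43: 23 → 1
23: none → 0
Total inversions: 1 + 9 + 5 + 1 + 3 + 3 + 1 + 3 + 1 + 1 + 0 = 28

28 adjacent swaps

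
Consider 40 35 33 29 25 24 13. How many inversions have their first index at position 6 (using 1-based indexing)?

The element at index 6 is 24.
Elements after it: 13
Those smaller than 24: 13

1 such element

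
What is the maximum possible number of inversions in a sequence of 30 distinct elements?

A reversed (strictly descending) arrangement makes every pair an inversion, giving C(30, 2) inversions.
C(30, 2) = 30·29/2 = 435

435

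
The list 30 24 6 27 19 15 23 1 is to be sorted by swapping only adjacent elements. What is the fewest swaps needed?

The minimum number of adjacent swaps to sort an array equals its inversion count, since every such swap removes exactly one inversion.
Count inversions — for each element, later elements that are smaller:
30: 24, 6, 27, 19, 15, 23, 1 → 7
24: 6, 19, 15, 23, 1 → 5
6: 1 → 1
27: 19, 15, 23, 1 → 4
19: 15, 1 → 2
15: 1 → 1
23: 1 → 1
1: none → 0
Total inversions: 7 + 5 + 1 + 4 + 2 + 1 + 1 + 0 = 21

21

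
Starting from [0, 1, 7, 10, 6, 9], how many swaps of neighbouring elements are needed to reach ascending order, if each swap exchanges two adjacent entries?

3

Minimum adjacent swaps = number of inversions (each swap of adjacent out-of-order elements removes one inversion and no swap can remove more).
Count inversions — for each element, later elements that are smaller:
0: none → 0
1: none → 0
7: 6 → 1
10: 6, 9 → 2
6: none → 0
9: none → 0
Total inversions: 0 + 0 + 1 + 2 + 0 + 0 = 3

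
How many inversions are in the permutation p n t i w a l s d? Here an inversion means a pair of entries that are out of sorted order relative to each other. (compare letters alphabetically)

There are 22 inversions.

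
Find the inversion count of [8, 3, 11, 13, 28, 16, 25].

3

Inversion pairs (indices are 1-based):
(1,2): 8 > 3
(5,6): 28 > 16
(5,7): 28 > 25
That's 3 pairs.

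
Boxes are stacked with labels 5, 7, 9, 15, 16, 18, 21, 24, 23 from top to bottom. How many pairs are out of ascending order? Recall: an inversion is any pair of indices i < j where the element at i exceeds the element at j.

Count, for each position, how many later elements it exceeds:
5 → none → 0
7 → none → 0
9 → none → 0
15 → none → 0
16 → none → 0
18 → none → 0
21 → none → 0
24 → 23 → 1
23 → none → 0
Sum: 0 + 0 + 0 + 0 + 0 + 0 + 0 + 1 + 0 = 1

Out-of-order pairs: 1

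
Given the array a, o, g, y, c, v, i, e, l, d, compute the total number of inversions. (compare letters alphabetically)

For each element, count later entries that are smaller:
a: 0
o: 6
g: 3
y: 6
c: 0
v: 4
i: 2
e: 1
l: 1
d: 0
Sum: 0 + 6 + 3 + 6 + 0 + 4 + 2 + 1 + 1 + 0 = 23

23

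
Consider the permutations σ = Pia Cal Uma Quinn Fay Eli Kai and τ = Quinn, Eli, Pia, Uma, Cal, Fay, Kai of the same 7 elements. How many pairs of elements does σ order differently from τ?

8 discordant pairs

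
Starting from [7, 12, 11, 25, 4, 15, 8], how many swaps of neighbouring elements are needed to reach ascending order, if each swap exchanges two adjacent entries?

Each adjacent swap fixes exactly one inversion, so the minimum swap count equals the number of inversions.
Count inversions — for each element, later elements that are smaller:
7: 4 → 1
12: 11, 4, 8 → 3
11: 4, 8 → 2
25: 4, 15, 8 → 3
4: none → 0
15: 8 → 1
8: none → 0
Total inversions: 1 + 3 + 2 + 3 + 0 + 1 + 0 = 10

10 adjacent swaps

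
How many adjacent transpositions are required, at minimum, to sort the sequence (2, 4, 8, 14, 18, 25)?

0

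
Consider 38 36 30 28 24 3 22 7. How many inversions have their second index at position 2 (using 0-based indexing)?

The element at index 2 is 30.
Elements before it: 38, 36
Those larger than 30: 38, 36

2 such elements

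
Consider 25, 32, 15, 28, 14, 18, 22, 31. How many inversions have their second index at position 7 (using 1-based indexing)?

The element at index 7 is 22.
Elements before it: 25, 32, 15, 28, 14, 18
Those larger than 22: 25, 32, 28

3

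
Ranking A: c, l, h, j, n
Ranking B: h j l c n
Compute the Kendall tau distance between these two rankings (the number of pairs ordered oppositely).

There are 5 discordant pairs.

Assign each item its position (1..5) in the first ordering, then rewrite the second ordering as that position sequence:
positions: c→1, l→2, h→3, j→4, n→5
second ordering as positions: [3, 4, 2, 1, 5]
Discordant pairs = inversions in this position sequence.
3: 2, 1 → 2
4: 2, 1 → 2
2: 1 → 1
1: 0
5: 0
Total: 2 + 2 + 1 + 0 + 0 = 5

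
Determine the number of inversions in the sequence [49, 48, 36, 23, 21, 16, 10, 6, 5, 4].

45

Element-by-element contributions:
49 → 48, 36, 23, 21, 16, 10, 6, 5, 4 → 9
48 → 36, 23, 21, 16, 10, 6, 5, 4 → 8
36 → 23, 21, 16, 10, 6, 5, 4 → 7
23 → 21, 16, 10, 6, 5, 4 → 6
21 → 16, 10, 6, 5, 4 → 5
16 → 10, 6, 5, 4 → 4
10 → 6, 5, 4 → 3
6 → 5, 4 → 2
5 → 4 → 1
4 → none → 0
Sum: 9 + 8 + 7 + 6 + 5 + 4 + 3 + 2 + 1 + 0 = 45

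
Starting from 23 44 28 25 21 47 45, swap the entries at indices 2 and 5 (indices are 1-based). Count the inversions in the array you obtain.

Positions 2 and 5 hold 44 and 21; after swapping, the array is [23, 21, 28, 25, 44, 47, 45].
Sweep left to right; for each value list the smaller values that follow it:
23 → 21 → 1
21 → none → 0
28 → 25 → 1
25 → none → 0
44 → none → 0
47 → 45 → 1
45 → none → 0
Sum: 1 + 0 + 1 + 0 + 0 + 1 + 0 = 3

3 inversions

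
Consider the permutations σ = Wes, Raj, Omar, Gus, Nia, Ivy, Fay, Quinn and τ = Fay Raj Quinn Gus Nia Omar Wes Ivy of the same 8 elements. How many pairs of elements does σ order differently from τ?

17 discordant pairs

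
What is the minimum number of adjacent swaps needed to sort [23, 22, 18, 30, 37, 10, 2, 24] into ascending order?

16

Minimum adjacent swaps = number of inversions (each swap of adjacent out-of-order elements removes one inversion and no swap can remove more).
Count inversions — for each element, later elements that are smaller:
23: 22, 18, 10, 2 → 4
22: 18, 10, 2 → 3
18: 10, 2 → 2
30: 10, 2, 24 → 3
37: 10, 2, 24 → 3
10: 2 → 1
2: none → 0
24: none → 0
Total inversions: 4 + 3 + 2 + 3 + 3 + 1 + 0 + 0 = 16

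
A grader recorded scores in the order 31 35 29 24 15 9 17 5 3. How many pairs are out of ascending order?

For each element, count later entries that are smaller:
31: 7
35: 7
29: 6
24: 5
15: 3
9: 2
17: 2
5: 1
3: 0
Sum: 7 + 7 + 6 + 5 + 3 + 2 + 2 + 1 + 0 = 33

33 inversions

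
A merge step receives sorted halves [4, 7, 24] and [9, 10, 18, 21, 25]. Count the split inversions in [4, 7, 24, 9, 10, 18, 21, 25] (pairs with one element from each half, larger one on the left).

4 split inversions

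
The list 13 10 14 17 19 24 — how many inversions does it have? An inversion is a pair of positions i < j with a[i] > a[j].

1

Inversion pairs (indices are 0-based):
(0,1): 13 > 10
That's 1 pair.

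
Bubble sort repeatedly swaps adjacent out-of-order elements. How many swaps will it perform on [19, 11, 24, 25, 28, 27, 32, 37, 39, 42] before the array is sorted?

2

Each adjacent swap fixes exactly one inversion, so the minimum swap count equals the number of inversions.
Count inversions — for each element, later elements that are smaller:
19: 11 → 1
11: none → 0
24: none → 0
25: none → 0
28: 27 → 1
27: none → 0
32: none → 0
37: none → 0
39: none → 0
42: none → 0
Total inversions: 1 + 0 + 0 + 0 + 1 + 0 + 0 + 0 + 0 + 0 = 2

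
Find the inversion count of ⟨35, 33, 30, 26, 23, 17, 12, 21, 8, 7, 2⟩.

There are 53 inversions.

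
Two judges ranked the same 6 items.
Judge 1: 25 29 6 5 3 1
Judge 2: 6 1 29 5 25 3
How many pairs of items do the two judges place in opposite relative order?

Assign each item its position (1..6) in the first ordering, then rewrite the second ordering as that position sequence:
positions: 25→1, 29→2, 6→3, 5→4, 3→5, 1→6
second ordering as positions: [3, 6, 2, 4, 1, 5]
Discordant pairs = inversions in this position sequence.
3: 2, 1 → 2
6: 2, 4, 1, 5 → 4
2: 1 → 1
4: 1 → 1
1: 0
5: 0
Total: 2 + 4 + 1 + 1 + 0 + 0 = 8

8 discordant pairs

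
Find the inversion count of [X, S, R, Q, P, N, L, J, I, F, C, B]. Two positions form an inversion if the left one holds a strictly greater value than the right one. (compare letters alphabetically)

66 out-of-order pairs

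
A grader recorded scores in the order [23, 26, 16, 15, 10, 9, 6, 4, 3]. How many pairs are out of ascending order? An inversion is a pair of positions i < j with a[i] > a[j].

35

Count, for each position, how many later elements it exceeds:
23: 7
26: 7
16: 6
15: 5
10: 4
9: 3
6: 2
4: 1
3: 0
Sum: 7 + 7 + 6 + 5 + 4 + 3 + 2 + 1 + 0 = 35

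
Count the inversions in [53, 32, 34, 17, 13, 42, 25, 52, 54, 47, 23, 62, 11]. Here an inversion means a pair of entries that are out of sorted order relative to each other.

38

Element-by-element contributions:
53: 10
32: 5
34: 5
17: 2
13: 1
42: 3
25: 2
52: 3
54: 3
47: 2
23: 1
62: 1
11: 0
Sum: 10 + 5 + 5 + 2 + 1 + 3 + 2 + 3 + 3 + 2 + 1 + 1 + 0 = 38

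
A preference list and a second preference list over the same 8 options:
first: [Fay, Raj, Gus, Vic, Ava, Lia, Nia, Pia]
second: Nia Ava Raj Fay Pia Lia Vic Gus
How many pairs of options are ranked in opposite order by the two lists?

Pairs: 17

Assign each item its position (1..8) in the first ordering, then rewrite the second ordering as that position sequence:
positions: Fay→1, Raj→2, Gus→3, Vic→4, Ava→5, Lia→6, Nia→7, Pia→8
second ordering as positions: [7, 5, 2, 1, 8, 6, 4, 3]
Discordant pairs = inversions in this position sequence.
7: 5, 2, 1, 6, 4, 3 → 6
5: 2, 1, 4, 3 → 4
2: 1 → 1
1: 0
8: 6, 4, 3 → 3
6: 4, 3 → 2
4: 3 → 1
3: 0
Total: 6 + 4 + 1 + 0 + 3 + 2 + 1 + 0 = 17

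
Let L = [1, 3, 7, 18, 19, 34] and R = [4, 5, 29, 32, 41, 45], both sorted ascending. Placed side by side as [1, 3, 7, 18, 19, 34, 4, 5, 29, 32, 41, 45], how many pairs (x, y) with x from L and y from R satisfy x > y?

10 cross-inversions

Take each right-half value and tally the left-half values above it:
r = 4: 7, 18, 19, 34 → 4
r = 5: 7, 18, 19, 34 → 4
r = 29: 34 → 1
r = 32: 34 → 1
r = 41: none → 0
r = 45: none → 0
Cross-inversions: 4 + 4 + 1 + 1 + 0 + 0 = 10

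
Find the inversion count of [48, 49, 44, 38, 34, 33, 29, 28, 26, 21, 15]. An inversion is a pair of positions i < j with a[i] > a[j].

54

Sweep left to right; for each value list the smaller values that follow it:
48: 9
49: 9
44: 8
38: 7
34: 6
33: 5
29: 4
28: 3
26: 2
21: 1
15: 0
Sum: 9 + 9 + 8 + 7 + 6 + 5 + 4 + 3 + 2 + 1 + 0 = 54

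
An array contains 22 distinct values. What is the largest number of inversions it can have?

231

A reversed (strictly descending) arrangement makes every pair an inversion, giving C(22, 2) inversions.
C(22, 2) = 22·21/2 = 231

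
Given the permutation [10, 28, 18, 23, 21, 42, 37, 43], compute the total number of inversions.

5

For each element, count later entries that are smaller:
10 → none → 0
28 → 18, 23, 21 → 3
18 → none → 0
23 → 21 → 1
21 → none → 0
42 → 37 → 1
37 → none → 0
43 → none → 0
Sum: 0 + 3 + 0 + 1 + 0 + 1 + 0 + 0 = 5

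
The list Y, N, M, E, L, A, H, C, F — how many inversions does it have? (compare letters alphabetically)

Element-by-element contributions:
Y → N, M, E, L, A, H, C, F → 8
N → M, E, L, A, H, C, F → 7
M → E, L, A, H, C, F → 6
E → A, C → 2
L → A, H, C, F → 4
A → none → 0
H → C, F → 2
C → none → 0
F → none → 0
Sum: 8 + 7 + 6 + 2 + 4 + 0 + 2 + 0 + 0 = 29

There are 29 inversions.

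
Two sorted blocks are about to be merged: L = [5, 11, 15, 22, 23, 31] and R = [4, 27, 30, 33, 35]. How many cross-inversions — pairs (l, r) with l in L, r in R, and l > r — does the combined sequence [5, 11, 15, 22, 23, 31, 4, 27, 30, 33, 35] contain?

For each element r of the right run, count left-run elements greater than r:
r = 4: 5, 11, 15, 22, 23, 31 → 6
r = 27: 31 → 1
r = 30: 31 → 1
r = 33: none → 0
r = 35: none → 0
Cross-inversions: 6 + 1 + 1 + 0 + 0 = 8

8 cross-inversions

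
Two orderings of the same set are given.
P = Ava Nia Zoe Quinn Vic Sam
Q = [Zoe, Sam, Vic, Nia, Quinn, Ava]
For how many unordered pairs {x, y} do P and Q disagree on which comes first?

Assign each item its position (1..6) in the first ordering, then rewrite the second ordering as that position sequence:
positions: Ava→1, Nia→2, Zoe→3, Quinn→4, Vic→5, Sam→6
second ordering as positions: [3, 6, 5, 2, 4, 1]
Discordant pairs = inversions in this position sequence.
3: 2, 1 → 2
6: 5, 2, 4, 1 → 4
5: 2, 4, 1 → 3
2: 1 → 1
4: 1 → 1
1: 0
Total: 2 + 4 + 3 + 1 + 1 + 0 = 11

There are 11 disagreeing pairs.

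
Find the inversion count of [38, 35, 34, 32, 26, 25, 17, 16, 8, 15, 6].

54 inversions

For each element, count later entries that are smaller:
38: 10
35: 9
34: 8
32: 7
26: 6
25: 5
17: 4
16: 3
8: 1
15: 1
6: 0
Sum: 10 + 9 + 8 + 7 + 6 + 5 + 4 + 3 + 1 + 1 + 0 = 54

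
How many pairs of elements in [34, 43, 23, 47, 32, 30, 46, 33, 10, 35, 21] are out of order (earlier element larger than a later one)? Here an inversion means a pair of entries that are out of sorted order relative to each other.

There are 34 inversions.

For each element, count later entries that are smaller:
34 → 23, 32, 30, 33, 10, 21 → 6
43 → 23, 32, 30, 33, 10, 35, 21 → 7
23 → 10, 21 → 2
47 → 32, 30, 46, 33, 10, 35, 21 → 7
32 → 30, 10, 21 → 3
30 → 10, 21 → 2
46 → 33, 10, 35, 21 → 4
33 → 10, 21 → 2
10 → none → 0
35 → 21 → 1
21 → none → 0
Sum: 6 + 7 + 2 + 7 + 3 + 2 + 4 + 2 + 0 + 1 + 0 = 34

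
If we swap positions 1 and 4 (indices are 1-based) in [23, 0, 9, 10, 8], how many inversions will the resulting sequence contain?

5

Positions 1 and 4 hold 23 and 10; after swapping, the array is [10, 0, 9, 23, 8].
For each element, count later entries that are smaller:
10 → 0, 9, 8 → 3
0 → none → 0
9 → 8 → 1
23 → 8 → 1
8 → none → 0
Sum: 3 + 0 + 1 + 1 + 0 = 5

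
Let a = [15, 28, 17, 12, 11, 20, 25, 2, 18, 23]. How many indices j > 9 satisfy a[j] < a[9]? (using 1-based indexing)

0 such elements

The element at index 9 is 18.
Elements after it: 23
None of them are smaller than 18.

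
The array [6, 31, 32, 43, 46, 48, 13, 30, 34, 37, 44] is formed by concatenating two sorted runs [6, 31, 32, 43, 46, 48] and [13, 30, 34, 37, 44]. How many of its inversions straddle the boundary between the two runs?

Cross-inversions: 18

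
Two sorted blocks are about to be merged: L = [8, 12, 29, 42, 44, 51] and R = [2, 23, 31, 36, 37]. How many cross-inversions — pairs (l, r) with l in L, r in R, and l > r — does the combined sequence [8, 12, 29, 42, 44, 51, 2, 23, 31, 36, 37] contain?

Count, for every r in R, how many entries of L exceed r:
r = 2: 8, 12, 29, 42, 44, 51 → 6
r = 23: 29, 42, 44, 51 → 4
r = 31: 42, 44, 51 → 3
r = 36: 42, 44, 51 → 3
r = 37: 42, 44, 51 → 3
Cross-inversions: 6 + 4 + 3 + 3 + 3 = 19

19 cross-inversions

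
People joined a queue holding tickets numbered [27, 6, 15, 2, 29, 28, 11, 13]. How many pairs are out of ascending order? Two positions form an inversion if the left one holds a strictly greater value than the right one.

14

Count, for each position, how many later elements it exceeds:
27 → 6, 15, 2, 11, 13 → 5
6 → 2 → 1
15 → 2, 11, 13 → 3
2 → none → 0
29 → 28, 11, 13 → 3
28 → 11, 13 → 2
11 → none → 0
13 → none → 0
Sum: 5 + 1 + 3 + 0 + 3 + 2 + 0 + 0 = 14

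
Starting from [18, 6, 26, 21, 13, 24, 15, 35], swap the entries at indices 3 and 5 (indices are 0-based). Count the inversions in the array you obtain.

Positions 3 and 5 hold 21 and 24; after swapping, the array is [18, 6, 26, 24, 13, 21, 15, 35].
For each element, count later entries that are smaller:
18 → 6, 13, 15 → 3
6 → none → 0
26 → 24, 13, 21, 15 → 4
24 → 13, 21, 15 → 3
13 → none → 0
21 → 15 → 1
15 → none → 0
35 → none → 0
Sum: 3 + 0 + 4 + 3 + 0 + 1 + 0 + 0 = 11

11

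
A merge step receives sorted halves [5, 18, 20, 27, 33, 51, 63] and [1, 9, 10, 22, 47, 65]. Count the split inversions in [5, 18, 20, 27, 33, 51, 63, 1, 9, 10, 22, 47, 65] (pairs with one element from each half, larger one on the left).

25

For each element r of the right run, count left-run elements greater than r:
r = 1: 5, 18, 20, 27, 33, 51, 63 → 7
r = 9: 18, 20, 27, 33, 51, 63 → 6
r = 10: 18, 20, 27, 33, 51, 63 → 6
r = 22: 27, 33, 51, 63 → 4
r = 47: 51, 63 → 2
r = 65: none → 0
Cross-inversions: 7 + 6 + 6 + 4 + 2 + 0 = 25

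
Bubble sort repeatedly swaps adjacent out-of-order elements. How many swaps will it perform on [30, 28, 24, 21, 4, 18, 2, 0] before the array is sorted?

Each adjacent swap fixes exactly one inversion, so the minimum swap count equals the number of inversions.
Count inversions — for each element, later elements that are smaller:
30: 28, 24, 21, 4, 18, 2, 0 → 7
28: 24, 21, 4, 18, 2, 0 → 6
24: 21, 4, 18, 2, 0 → 5
21: 4, 18, 2, 0 → 4
4: 2, 0 → 2
18: 2, 0 → 2
2: 0 → 1
0: none → 0
Total inversions: 7 + 6 + 5 + 4 + 2 + 2 + 1 + 0 = 27

27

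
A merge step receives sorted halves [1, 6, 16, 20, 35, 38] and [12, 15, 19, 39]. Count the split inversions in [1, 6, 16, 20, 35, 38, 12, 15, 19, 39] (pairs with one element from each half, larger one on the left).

Count, for every r in R, how many entries of L exceed r:
r = 12: 16, 20, 35, 38 → 4
r = 15: 16, 20, 35, 38 → 4
r = 19: 20, 35, 38 → 3
r = 39: none → 0
Cross-inversions: 4 + 4 + 3 + 0 = 11

11 cross-inversions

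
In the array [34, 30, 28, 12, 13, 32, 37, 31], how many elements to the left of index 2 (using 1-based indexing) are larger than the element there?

The element at index 2 is 30.
Elements before it: 34
Those larger than 30: 34

1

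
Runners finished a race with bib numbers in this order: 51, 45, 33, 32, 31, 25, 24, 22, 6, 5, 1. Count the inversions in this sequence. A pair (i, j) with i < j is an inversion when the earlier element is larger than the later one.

Inversions: 55

Count, for each position, how many later elements it exceeds:
51 → 45, 33, 32, 31, 25, 24, 22, 6, 5, 1 → 10
45 → 33, 32, 31, 25, 24, 22, 6, 5, 1 → 9
33 → 32, 31, 25, 24, 22, 6, 5, 1 → 8
32 → 31, 25, 24, 22, 6, 5, 1 → 7
31 → 25, 24, 22, 6, 5, 1 → 6
25 → 24, 22, 6, 5, 1 → 5
24 → 22, 6, 5, 1 → 4
22 → 6, 5, 1 → 3
6 → 5, 1 → 2
5 → 1 → 1
1 → none → 0
Sum: 10 + 9 + 8 + 7 + 6 + 5 + 4 + 3 + 2 + 1 + 0 = 55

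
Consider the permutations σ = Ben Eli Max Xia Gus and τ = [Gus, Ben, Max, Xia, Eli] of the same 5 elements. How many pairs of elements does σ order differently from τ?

6 discordant pairs

Assign each item its position (1..5) in the first ordering, then rewrite the second ordering as that position sequence:
positions: Ben→1, Eli→2, Max→3, Xia→4, Gus→5
second ordering as positions: [5, 1, 3, 4, 2]
Discordant pairs = inversions in this position sequence.
5: 1, 3, 4, 2 → 4
1: 0
3: 2 → 1
4: 2 → 1
2: 0
Total: 4 + 0 + 1 + 1 + 0 = 6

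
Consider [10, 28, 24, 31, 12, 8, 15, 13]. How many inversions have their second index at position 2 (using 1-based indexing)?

0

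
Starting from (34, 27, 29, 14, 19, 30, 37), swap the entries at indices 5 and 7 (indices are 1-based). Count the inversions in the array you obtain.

There are 12 inversions.

Positions 5 and 7 hold 19 and 37; after swapping, the array is [34, 27, 29, 14, 37, 30, 19].
For each element, count later entries that are smaller:
34: 5
27: 2
29: 2
14: 0
37: 2
30: 1
19: 0
Sum: 5 + 2 + 2 + 0 + 2 + 1 + 0 = 12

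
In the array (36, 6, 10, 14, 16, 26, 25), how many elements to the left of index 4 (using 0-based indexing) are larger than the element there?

The element at index 4 is 16.
Elements before it: 36, 6, 10, 14
Those larger than 16: 36

1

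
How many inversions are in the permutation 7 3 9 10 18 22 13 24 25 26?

3

Element-by-element contributions:
7: 1
3: 0
9: 0
10: 0
18: 1
22: 1
13: 0
24: 0
25: 0
26: 0
Sum: 1 + 0 + 0 + 0 + 1 + 1 + 0 + 0 + 0 + 0 = 3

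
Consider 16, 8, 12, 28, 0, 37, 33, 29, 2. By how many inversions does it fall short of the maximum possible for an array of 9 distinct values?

20 inversions short

Maximum inversions for 9 distinct elements is C(9, 2) = 9·8/2 = 36.
Current inversions — for each element, count later smaller elements:
16: 4
8: 2
12: 2
28: 2
0: 0
37: 3
33: 2
29: 1
2: 0
Current total: 4 + 2 + 2 + 2 + 0 + 3 + 2 + 1 + 0 = 16
Shortfall: 36 − 16 = 20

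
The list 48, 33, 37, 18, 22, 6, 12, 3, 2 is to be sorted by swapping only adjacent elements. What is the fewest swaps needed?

There are 33 adjacent swaps.

Each adjacent swap fixes exactly one inversion, so the minimum swap count equals the number of inversions.
Count inversions — for each element, later elements that are smaller:
48: 33, 37, 18, 22, 6, 12, 3, 2 → 8
33: 18, 22, 6, 12, 3, 2 → 6
37: 18, 22, 6, 12, 3, 2 → 6
18: 6, 12, 3, 2 → 4
22: 6, 12, 3, 2 → 4
6: 3, 2 → 2
12: 3, 2 → 2
3: 2 → 1
2: none → 0
Total inversions: 8 + 6 + 6 + 4 + 4 + 2 + 2 + 1 + 0 = 33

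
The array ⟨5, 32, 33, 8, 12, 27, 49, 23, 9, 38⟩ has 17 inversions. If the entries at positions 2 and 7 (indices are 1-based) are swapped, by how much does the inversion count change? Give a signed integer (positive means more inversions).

Positions 2 and 7 hold 32 and 49; after swapping, the array is [5, 49, 33, 8, 12, 27, 32, 23, 9, 38].
Sweep left to right; for each value list the smaller values that follow it:
5 → none → 0
49 → 33, 8, 12, 27, 32, 23, 9, 38 → 8
33 → 8, 12, 27, 32, 23, 9 → 6
8 → none → 0
12 → 9 → 1
27 → 23, 9 → 2
32 → 23, 9 → 2
23 → 9 → 1
9 → none → 0
38 → none → 0
Sum: 0 + 8 + 6 + 0 + 1 + 2 + 2 + 1 + 0 + 0 = 20
Change: 20 − 17 = +3

+3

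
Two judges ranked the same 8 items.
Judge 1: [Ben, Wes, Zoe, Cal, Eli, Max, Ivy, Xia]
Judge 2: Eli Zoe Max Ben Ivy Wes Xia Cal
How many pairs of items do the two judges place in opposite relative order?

12

Assign each item its position (1..8) in the first ordering, then rewrite the second ordering as that position sequence:
positions: Ben→1, Wes→2, Zoe→3, Cal→4, Eli→5, Max→6, Ivy→7, Xia→8
second ordering as positions: [5, 3, 6, 1, 7, 2, 8, 4]
Discordant pairs = inversions in this position sequence.
5: 3, 1, 2, 4 → 4
3: 1, 2 → 2
6: 1, 2, 4 → 3
1: 0
7: 2, 4 → 2
2: 0
8: 4 → 1
4: 0
Total: 4 + 2 + 3 + 0 + 2 + 0 + 1 + 0 = 12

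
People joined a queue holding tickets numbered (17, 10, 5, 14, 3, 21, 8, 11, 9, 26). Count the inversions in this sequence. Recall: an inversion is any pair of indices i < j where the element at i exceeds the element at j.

20

Element-by-element contributions:
17 → 10, 5, 14, 3, 8, 11, 9 → 7
10 → 5, 3, 8, 9 → 4
5 → 3 → 1
14 → 3, 8, 11, 9 → 4
3 → none → 0
21 → 8, 11, 9 → 3
8 → none → 0
11 → 9 → 1
9 → none → 0
26 → none → 0
Sum: 7 + 4 + 1 + 4 + 0 + 3 + 0 + 1 + 0 + 0 = 20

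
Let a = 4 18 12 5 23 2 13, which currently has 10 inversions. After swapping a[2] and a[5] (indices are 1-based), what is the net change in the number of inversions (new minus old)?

+1

Positions 2 and 5 hold 18 and 23; after swapping, the array is [4, 23, 12, 5, 18, 2, 13].
Sweep left to right; for each value list the smaller values that follow it:
4: 1
23: 5
12: 2
5: 1
18: 2
2: 0
13: 0
Sum: 1 + 5 + 2 + 1 + 2 + 0 + 0 = 11
Change: 11 − 10 = +1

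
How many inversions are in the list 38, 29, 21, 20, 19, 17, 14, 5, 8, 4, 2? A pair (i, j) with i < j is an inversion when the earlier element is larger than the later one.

Count, for each position, how many later elements it exceeds:
38 → 29, 21, 20, 19, 17, 14, 5, 8, 4, 2 → 10
29 → 21, 20, 19, 17, 14, 5, 8, 4, 2 → 9
21 → 20, 19, 17, 14, 5, 8, 4, 2 → 8
20 → 19, 17, 14, 5, 8, 4, 2 → 7
19 → 17, 14, 5, 8, 4, 2 → 6
17 → 14, 5, 8, 4, 2 → 5
14 → 5, 8, 4, 2 → 4
5 → 4, 2 → 2
8 → 4, 2 → 2
4 → 2 → 1
2 → none → 0
Sum: 10 + 9 + 8 + 7 + 6 + 5 + 4 + 2 + 2 + 1 + 0 = 54

Inversions: 54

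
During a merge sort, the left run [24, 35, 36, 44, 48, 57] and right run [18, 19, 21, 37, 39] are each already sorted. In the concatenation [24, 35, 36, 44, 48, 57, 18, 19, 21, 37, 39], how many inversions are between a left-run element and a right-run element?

For each element r of the right run, count left-run elements greater than r:
r = 18: 24, 35, 36, 44, 48, 57 → 6
r = 19: 24, 35, 36, 44, 48, 57 → 6
r = 21: 24, 35, 36, 44, 48, 57 → 6
r = 37: 44, 48, 57 → 3
r = 39: 44, 48, 57 → 3
Cross-inversions: 6 + 6 + 6 + 3 + 3 = 24

Split inversions: 24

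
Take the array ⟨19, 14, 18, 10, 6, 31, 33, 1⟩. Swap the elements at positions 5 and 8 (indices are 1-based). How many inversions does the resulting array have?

There are 15 inversions.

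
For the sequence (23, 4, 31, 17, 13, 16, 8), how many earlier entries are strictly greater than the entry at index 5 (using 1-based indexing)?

3 such elements

The element at index 5 is 13.
Elements before it: 23, 4, 31, 17
Those larger than 13: 23, 31, 17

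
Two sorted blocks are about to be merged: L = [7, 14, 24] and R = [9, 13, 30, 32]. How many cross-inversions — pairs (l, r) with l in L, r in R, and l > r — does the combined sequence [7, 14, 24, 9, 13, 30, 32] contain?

There are 4 cross-inversions.

For each element r of the right run, count left-run elements greater than r:
r = 9: 14, 24 → 2
r = 13: 14, 24 → 2
r = 30: none → 0
r = 32: none → 0
Cross-inversions: 2 + 2 + 0 + 0 = 4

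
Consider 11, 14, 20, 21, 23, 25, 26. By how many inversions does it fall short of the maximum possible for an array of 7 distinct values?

21

Maximum inversions for 7 distinct elements is C(7, 2) = 7·6/2 = 21.
Current inversions — for each element, count later smaller elements:
11: 0
14: 0
20: 0
21: 0
23: 0
25: 0
26: 0
Current total: 0 + 0 + 0 + 0 + 0 + 0 + 0 = 0
Shortfall: 21 − 0 = 21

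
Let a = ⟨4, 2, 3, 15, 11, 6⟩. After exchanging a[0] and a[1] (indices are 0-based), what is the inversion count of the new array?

4 inversions

Positions 0 and 1 hold 4 and 2; after swapping, the array is [2, 4, 3, 15, 11, 6].
Sweep left to right; for each value list the smaller values that follow it:
2: 0
4: 1
3: 0
15: 2
11: 1
6: 0
Sum: 0 + 1 + 0 + 2 + 1 + 0 = 4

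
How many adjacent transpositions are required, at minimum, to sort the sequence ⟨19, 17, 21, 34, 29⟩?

2

Minimum adjacent swaps = number of inversions (each swap of adjacent out-of-order elements removes one inversion and no swap can remove more).
Count inversions — for each element, later elements that are smaller:
19: 17 → 1
17: none → 0
21: none → 0
34: 29 → 1
29: none → 0
Total inversions: 1 + 0 + 0 + 1 + 0 = 2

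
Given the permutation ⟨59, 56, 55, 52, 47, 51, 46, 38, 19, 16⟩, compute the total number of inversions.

44

For each element, count later entries that are smaller:
59: 9
56: 8
55: 7
52: 6
47: 4
51: 4
46: 3
38: 2
19: 1
16: 0
Sum: 9 + 8 + 7 + 6 + 4 + 4 + 3 + 2 + 1 + 0 = 44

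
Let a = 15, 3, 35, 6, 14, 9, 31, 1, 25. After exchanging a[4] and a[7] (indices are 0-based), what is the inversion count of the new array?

Positions 4 and 7 hold 14 and 1; after swapping, the array is [15, 3, 35, 6, 1, 9, 31, 14, 25].
Sweep left to right; for each value list the smaller values that follow it:
15 → 3, 6, 1, 9, 14 → 5
3 → 1 → 1
35 → 6, 1, 9, 31, 14, 25 → 6
6 → 1 → 1
1 → none → 0
9 → none → 0
31 → 14, 25 → 2
14 → none → 0
25 → none → 0
Sum: 5 + 1 + 6 + 1 + 0 + 0 + 2 + 0 + 0 = 15

Inversions: 15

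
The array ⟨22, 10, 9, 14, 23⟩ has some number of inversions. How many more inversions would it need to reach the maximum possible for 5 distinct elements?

6 inversions short

Maximum inversions for 5 distinct elements is C(5, 2) = 5·4/2 = 10.
Current inversions — for each element, count later smaller elements:
22: 3
10: 1
9: 0
14: 0
23: 0
Current total: 3 + 1 + 0 + 0 + 0 = 4
Shortfall: 10 − 4 = 6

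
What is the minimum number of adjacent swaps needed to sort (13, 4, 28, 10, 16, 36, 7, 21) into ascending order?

Each adjacent swap fixes exactly one inversion, so the minimum swap count equals the number of inversions.
Count inversions — for each element, later elements that are smaller:
13: 4, 10, 7 → 3
4: none → 0
28: 10, 16, 7, 21 → 4
10: 7 → 1
16: 7 → 1
36: 7, 21 → 2
7: none → 0
21: none → 0
Total inversions: 3 + 0 + 4 + 1 + 1 + 2 + 0 + 0 = 11

11 adjacent swaps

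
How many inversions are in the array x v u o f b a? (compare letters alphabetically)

Out-of-order pairs: 21

For each element, count later entries that are smaller:
x → v, u, o, f, b, a → 6
v → u, o, f, b, a → 5
u → o, f, b, a → 4
o → f, b, a → 3
f → b, a → 2
b → a → 1
a → none → 0
Sum: 6 + 5 + 4 + 3 + 2 + 1 + 0 = 21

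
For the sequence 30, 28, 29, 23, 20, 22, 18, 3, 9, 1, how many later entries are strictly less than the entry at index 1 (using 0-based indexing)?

7 such elements

The element at index 1 is 28.
Elements after it: 29, 23, 20, 22, 18, 3, 9, 1
Those smaller than 28: 23, 20, 22, 18, 3, 9, 1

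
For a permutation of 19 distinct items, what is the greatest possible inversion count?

171

The maximum occurs when the array is in strictly decreasing order: every one of the C(19, 2) pairs is inverted.
C(19, 2) = 19·18/2 = 171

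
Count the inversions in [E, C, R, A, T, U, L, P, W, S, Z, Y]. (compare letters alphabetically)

Count, for each position, how many later elements it exceeds:
E: 2
C: 1
R: 3
A: 0
T: 3
U: 3
L: 0
P: 0
W: 1
S: 0
Z: 1
Y: 0
Sum: 2 + 1 + 3 + 0 + 3 + 3 + 0 + 0 + 1 + 0 + 1 + 0 = 14

14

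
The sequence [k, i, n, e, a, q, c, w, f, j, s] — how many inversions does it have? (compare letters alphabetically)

23 inversions

Element-by-element contributions:
k: 6
i: 4
n: 5
e: 2
a: 0
q: 3
c: 0
w: 3
f: 0
j: 0
s: 0
Sum: 6 + 4 + 5 + 2 + 0 + 3 + 0 + 3 + 0 + 0 + 0 = 23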